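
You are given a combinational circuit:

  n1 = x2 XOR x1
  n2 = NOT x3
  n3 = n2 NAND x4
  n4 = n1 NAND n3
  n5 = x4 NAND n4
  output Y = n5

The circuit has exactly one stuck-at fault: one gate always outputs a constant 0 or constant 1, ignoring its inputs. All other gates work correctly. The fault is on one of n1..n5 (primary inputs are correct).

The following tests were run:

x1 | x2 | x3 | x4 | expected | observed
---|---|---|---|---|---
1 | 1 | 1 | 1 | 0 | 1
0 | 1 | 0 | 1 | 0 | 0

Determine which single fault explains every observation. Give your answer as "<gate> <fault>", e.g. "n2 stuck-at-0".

Fault-free values for test 1 (x1=1, x2=1, x3=1, x4=1): n1=0, n2=0, n3=1, n4=1, n5=0, giving Y=0. Observed 1.
Test 1: faults giving observed 1 are {n1 stuck-at-1, n4 stuck-at-0, n5 stuck-at-1}.
Test 2 (x1=0, x2=1, x3=0, x4=1): fault-free n1=1, n2=1, n3=0, n4=1, n5=0 → 0; observed 0. Eliminates n4 stuck-at-0, n5 stuck-at-1.
Only n1 stuck-at-1 is consistent with every test.

n1 stuck-at-1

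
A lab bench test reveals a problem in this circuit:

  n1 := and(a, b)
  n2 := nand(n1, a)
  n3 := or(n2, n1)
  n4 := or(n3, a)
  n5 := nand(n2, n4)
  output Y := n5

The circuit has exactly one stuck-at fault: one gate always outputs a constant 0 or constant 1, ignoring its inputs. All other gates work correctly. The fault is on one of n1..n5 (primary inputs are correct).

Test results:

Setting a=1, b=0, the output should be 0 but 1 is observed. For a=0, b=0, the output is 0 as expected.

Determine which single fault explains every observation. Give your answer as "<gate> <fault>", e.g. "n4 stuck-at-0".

Fault-free values for test 1 (a=1, b=0): n1=0, n2=1, n3=1, n4=1, n5=0, giving Y=0. Observed 1.
Test 1: faults giving observed 1 are {n1 stuck-at-1, n2 stuck-at-0, n4 stuck-at-0, n5 stuck-at-1}.
Test 2 (a=0, b=0): fault-free n1=0, n2=1, n3=1, n4=1, n5=0 → 0; observed 0. Eliminates n2 stuck-at-0, n4 stuck-at-0, n5 stuck-at-1.
Only n1 stuck-at-1 is consistent with every test.

n1 stuck-at-1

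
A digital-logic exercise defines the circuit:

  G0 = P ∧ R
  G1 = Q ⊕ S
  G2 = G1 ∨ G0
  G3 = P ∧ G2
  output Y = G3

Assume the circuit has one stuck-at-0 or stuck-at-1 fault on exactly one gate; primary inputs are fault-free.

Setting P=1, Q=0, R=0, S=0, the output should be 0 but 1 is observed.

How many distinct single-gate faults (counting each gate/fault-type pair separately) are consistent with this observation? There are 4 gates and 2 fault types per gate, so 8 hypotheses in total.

Fault-free: G0=0, G1=0, G2=0, G3=0 → 0. Observed 1.
  G0 stuck-at-0: output 0 ✗
  G0 stuck-at-1: output 1 ✓
  G1 stuck-at-0: output 0 ✗
  G1 stuck-at-1: output 1 ✓
  G2 stuck-at-0: output 0 ✗
  G2 stuck-at-1: output 1 ✓
  G3 stuck-at-0: output 0 ✗
  G3 stuck-at-1: output 1 ✓
Consistent faults: {G0 stuck-at-1, G1 stuck-at-1, G2 stuck-at-1, G3 stuck-at-1} — 4 in all.

4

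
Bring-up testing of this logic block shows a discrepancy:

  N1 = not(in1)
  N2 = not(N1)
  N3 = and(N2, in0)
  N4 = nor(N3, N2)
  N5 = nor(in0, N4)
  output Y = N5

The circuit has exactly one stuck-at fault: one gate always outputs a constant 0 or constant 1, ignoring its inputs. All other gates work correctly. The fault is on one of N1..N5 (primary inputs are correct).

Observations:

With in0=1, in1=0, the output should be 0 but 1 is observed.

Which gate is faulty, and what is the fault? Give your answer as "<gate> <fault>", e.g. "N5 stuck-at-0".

Fault-free values for test 1 (in0=1, in1=0): N1=1, N2=0, N3=0, N4=1, N5=0, giving Y=0. Observed 1.
Test 1: faults giving observed 1 are {N5 stuck-at-1}.
Only N5 stuck-at-1 is consistent with every test.

N5 stuck-at-1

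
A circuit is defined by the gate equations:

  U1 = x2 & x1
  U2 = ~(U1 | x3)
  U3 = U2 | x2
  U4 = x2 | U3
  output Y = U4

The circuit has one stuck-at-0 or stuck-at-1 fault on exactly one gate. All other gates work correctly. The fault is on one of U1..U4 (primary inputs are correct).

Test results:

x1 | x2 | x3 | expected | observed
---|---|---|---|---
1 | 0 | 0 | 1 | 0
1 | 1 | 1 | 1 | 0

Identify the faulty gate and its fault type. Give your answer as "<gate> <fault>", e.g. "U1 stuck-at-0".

U4 stuck-at-0

Fault-free values for test 1 (x1=1, x2=0, x3=0): U1=0, U2=1, U3=1, U4=1, giving Y=1. Observed 0.
Test 1: faults giving observed 0 are {U1 stuck-at-1, U2 stuck-at-0, U3 stuck-at-0, U4 stuck-at-0}.
Test 2 (x1=1, x2=1, x3=1): fault-free U1=1, U2=0, U3=1, U4=1 → 1; observed 0. Eliminates U1 stuck-at-1, U2 stuck-at-0, U3 stuck-at-0.
Only U4 stuck-at-0 is consistent with every test.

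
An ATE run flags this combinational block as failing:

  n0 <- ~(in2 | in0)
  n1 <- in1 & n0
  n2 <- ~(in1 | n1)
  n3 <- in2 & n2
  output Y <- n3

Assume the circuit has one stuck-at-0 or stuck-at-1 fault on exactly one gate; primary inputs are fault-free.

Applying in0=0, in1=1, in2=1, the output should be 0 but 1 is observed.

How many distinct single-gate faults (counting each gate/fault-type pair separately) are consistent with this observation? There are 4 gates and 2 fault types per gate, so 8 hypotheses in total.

Fault-free: n0=0, n1=0, n2=0, n3=0 → 0. Observed 1.
  n0 stuck-at-0: output 0 ✗
  n0 stuck-at-1: output 0 ✗
  n1 stuck-at-0: output 0 ✗
  n1 stuck-at-1: output 0 ✗
  n2 stuck-at-0: output 0 ✗
  n2 stuck-at-1: output 1 ✓
  n3 stuck-at-0: output 0 ✗
  n3 stuck-at-1: output 1 ✓
Consistent faults: {n2 stuck-at-1, n3 stuck-at-1} — 2 in all.

2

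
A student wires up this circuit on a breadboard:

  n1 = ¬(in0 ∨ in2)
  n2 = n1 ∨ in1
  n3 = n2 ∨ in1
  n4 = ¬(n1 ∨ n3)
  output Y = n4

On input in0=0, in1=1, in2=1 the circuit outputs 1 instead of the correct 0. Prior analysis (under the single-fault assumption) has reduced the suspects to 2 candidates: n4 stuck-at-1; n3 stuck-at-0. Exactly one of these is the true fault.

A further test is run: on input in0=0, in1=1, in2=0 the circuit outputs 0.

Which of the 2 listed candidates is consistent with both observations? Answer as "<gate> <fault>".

n3 stuck-at-0

Evaluate each candidate on input in0=0, in1=1, in2=0:
  n4 stuck-at-1: n1=1, n2=1, n3=1, n4=1 [stuck-at-1] → 1 — eliminated
  n3 stuck-at-0: n1=1, n2=1, n3=0 [stuck-at-0], n4=0 → 0 — matches
Only n3 stuck-at-0 reproduces the observed 0.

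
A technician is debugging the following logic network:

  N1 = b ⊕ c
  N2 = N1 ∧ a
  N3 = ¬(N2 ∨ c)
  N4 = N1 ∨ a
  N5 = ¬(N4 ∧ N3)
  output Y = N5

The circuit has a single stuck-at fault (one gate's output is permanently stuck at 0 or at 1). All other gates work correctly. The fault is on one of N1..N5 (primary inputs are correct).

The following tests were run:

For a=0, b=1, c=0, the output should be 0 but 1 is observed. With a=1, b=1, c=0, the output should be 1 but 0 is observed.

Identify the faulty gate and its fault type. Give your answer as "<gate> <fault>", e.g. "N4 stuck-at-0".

N1 stuck-at-0

Fault-free values for test 1 (a=0, b=1, c=0): N1=1, N2=0, N3=1, N4=1, N5=0, giving Y=0. Observed 1.
Test 1: faults giving observed 1 are {N1 stuck-at-0, N2 stuck-at-1, N3 stuck-at-0, N4 stuck-at-0, N5 stuck-at-1}.
Test 2 (a=1, b=1, c=0): fault-free N1=1, N2=1, N3=0, N4=1, N5=1 → 1; observed 0. Eliminates N2 stuck-at-1, N3 stuck-at-0, N4 stuck-at-0, N5 stuck-at-1.
Only N1 stuck-at-0 is consistent with every test.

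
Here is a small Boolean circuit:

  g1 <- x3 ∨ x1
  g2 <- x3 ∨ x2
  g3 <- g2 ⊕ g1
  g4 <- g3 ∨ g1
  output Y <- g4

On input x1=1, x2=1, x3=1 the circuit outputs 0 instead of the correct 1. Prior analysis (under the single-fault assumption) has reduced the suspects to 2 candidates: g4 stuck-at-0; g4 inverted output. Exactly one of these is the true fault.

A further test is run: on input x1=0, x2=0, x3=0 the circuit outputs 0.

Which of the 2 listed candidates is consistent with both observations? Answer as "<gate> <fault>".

g4 stuck-at-0

Evaluate each candidate on input x1=0, x2=0, x3=0:
  g4 stuck-at-0: g1=0, g2=0, g3=0, g4=0 [stuck-at-0] → 0 — matches
  g4 inverted output: g1=0, g2=0, g3=0, g4=1 [inverted output] → 1 — eliminated
Only g4 stuck-at-0 reproduces the observed 0.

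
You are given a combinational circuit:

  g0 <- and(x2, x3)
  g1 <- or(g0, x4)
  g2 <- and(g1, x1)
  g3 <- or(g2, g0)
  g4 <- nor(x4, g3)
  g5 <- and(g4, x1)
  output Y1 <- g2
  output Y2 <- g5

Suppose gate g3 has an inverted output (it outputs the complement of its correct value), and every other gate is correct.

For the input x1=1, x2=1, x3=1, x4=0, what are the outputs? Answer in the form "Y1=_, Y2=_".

Propagate with g3 forced: g0=1, g1=1, g2=1, g3=0 [inverted output], g4=1, g5=1.
So the outputs are Y1=1, Y2=1. (Without the fault they would be Y1=1, Y2=0.)

Y1=1, Y2=1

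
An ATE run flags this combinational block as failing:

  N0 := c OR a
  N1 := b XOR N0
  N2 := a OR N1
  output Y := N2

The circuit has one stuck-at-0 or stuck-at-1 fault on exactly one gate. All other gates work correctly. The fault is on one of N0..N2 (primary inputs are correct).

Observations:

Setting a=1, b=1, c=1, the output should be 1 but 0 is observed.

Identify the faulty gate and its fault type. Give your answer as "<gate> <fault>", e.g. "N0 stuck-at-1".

Fault-free values for test 1 (a=1, b=1, c=1): N0=1, N1=0, N2=1, giving Y=1. Observed 0.
Test 1: faults giving observed 0 are {N2 stuck-at-0}.
Only N2 stuck-at-0 is consistent with every test.

N2 stuck-at-0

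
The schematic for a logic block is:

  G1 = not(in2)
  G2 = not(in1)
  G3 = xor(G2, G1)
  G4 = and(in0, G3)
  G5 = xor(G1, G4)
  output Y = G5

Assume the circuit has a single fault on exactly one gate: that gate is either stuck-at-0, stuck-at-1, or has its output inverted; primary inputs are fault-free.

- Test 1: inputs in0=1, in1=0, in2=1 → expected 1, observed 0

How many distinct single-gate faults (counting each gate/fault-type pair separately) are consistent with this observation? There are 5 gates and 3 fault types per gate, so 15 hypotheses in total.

8

Fault-free: G1=0, G2=1, G3=1, G4=1, G5=1 → 1. Observed 0.
  G1: none of the 3 fault types match ✗
  G2: stuck-at-0, inverted output ✓; others ✗
  G3: stuck-at-0, inverted output ✓; others ✗
  G4: stuck-at-0, inverted output ✓; others ✗
  G5: stuck-at-0, inverted output ✓; others ✗
Consistent faults: {G2 stuck-at-0, G2 inverted output, G3 stuck-at-0, G3 inverted output, G4 stuck-at-0, G4 inverted output, G5 stuck-at-0, G5 inverted output} — 8 in all.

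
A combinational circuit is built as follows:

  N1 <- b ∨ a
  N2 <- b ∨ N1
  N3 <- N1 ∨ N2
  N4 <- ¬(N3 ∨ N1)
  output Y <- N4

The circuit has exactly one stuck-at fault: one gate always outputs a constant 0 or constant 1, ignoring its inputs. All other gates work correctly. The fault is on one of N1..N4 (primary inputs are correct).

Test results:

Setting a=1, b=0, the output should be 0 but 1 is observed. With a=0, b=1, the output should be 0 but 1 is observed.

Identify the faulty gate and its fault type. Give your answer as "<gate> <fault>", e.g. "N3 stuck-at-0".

N4 stuck-at-1

Fault-free values for test 1 (a=1, b=0): N1=1, N2=1, N3=1, N4=0, giving Y=0. Observed 1.
Test 1: faults giving observed 1 are {N1 stuck-at-0, N4 stuck-at-1}.
Test 2 (a=0, b=1): fault-free N1=1, N2=1, N3=1, N4=0 → 0; observed 1. Eliminates N1 stuck-at-0.
Only N4 stuck-at-1 is consistent with every test.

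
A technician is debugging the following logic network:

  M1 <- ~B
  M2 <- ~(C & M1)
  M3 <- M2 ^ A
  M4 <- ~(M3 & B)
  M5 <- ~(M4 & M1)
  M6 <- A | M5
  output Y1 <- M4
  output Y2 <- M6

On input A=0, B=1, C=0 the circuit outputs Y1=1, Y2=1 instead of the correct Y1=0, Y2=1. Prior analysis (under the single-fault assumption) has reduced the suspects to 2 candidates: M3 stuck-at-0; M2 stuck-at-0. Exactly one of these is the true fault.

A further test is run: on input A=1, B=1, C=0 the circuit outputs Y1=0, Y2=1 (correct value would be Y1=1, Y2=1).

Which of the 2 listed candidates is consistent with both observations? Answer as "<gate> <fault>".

M2 stuck-at-0

Evaluate each candidate on input A=1, B=1, C=0:
  M3 stuck-at-0: M1=0, M2=1, M3=0 [stuck-at-0], M4=1, M5=1, M6=1 → Y1=1, Y2=1 — eliminated
  M2 stuck-at-0: M1=0, M2=0 [stuck-at-0], M3=1, M4=0, M5=1, M6=1 → Y1=0, Y2=1 — matches
Only M2 stuck-at-0 reproduces the observed Y1=0, Y2=1.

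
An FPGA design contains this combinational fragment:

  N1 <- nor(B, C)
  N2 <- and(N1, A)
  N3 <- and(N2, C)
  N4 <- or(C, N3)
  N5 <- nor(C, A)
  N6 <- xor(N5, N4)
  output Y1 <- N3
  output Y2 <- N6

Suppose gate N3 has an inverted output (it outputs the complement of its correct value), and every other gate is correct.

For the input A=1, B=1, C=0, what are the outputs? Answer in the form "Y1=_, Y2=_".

Y1=1, Y2=1

Propagate with N3 forced: N1=0, N2=0, N3=1 [inverted output], N4=1, N5=0, N6=1.
So the outputs are Y1=1, Y2=1. (Without the fault they would be Y1=0, Y2=0.)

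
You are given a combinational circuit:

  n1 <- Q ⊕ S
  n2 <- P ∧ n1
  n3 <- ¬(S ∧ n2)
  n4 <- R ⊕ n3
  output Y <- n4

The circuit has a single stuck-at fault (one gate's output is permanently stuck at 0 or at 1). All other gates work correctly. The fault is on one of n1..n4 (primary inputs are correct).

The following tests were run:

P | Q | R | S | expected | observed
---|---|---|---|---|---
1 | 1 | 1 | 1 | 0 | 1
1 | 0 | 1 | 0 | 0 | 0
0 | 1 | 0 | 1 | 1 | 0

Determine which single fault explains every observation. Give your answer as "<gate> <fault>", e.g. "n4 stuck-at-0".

Fault-free values for test 1 (P=1, Q=1, R=1, S=1): n1=0, n2=0, n3=1, n4=0, giving Y=0. Observed 1.
Test 1: faults giving observed 1 are {n1 stuck-at-1, n2 stuck-at-1, n3 stuck-at-0, n4 stuck-at-1}.
Test 2 (P=1, Q=0, R=1, S=0): fault-free n1=0, n2=0, n3=1, n4=0 → 0; observed 0. Eliminates n3 stuck-at-0, n4 stuck-at-1.
Test 3 (P=0, Q=1, R=0, S=1): fault-free n1=0, n2=0, n3=1, n4=1 → 1; observed 0. Eliminates n1 stuck-at-1.
Only n2 stuck-at-1 is consistent with every test.

n2 stuck-at-1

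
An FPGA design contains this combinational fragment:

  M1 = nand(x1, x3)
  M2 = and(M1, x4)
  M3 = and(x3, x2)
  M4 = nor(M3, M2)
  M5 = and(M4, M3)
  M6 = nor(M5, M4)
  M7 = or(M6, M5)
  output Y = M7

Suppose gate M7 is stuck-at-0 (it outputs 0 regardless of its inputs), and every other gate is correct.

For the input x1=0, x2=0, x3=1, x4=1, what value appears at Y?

0

Propagate with M7 forced: M1=1, M2=1, M3=0, M4=0, M5=0, M6=1, M7=0 [stuck-at-0].
So Y = 0. (Without the fault it would be 1.)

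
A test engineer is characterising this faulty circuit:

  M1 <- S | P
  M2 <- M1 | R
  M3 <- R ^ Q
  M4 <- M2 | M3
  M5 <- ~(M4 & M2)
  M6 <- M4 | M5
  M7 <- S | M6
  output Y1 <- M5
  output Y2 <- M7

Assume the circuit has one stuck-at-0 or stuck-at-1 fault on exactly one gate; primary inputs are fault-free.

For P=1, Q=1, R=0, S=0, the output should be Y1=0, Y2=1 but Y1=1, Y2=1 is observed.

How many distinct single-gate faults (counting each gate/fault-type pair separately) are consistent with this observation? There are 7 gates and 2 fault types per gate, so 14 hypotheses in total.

4

Fault-free: M1=1, M2=1, M3=1, M4=1, M5=0, M6=1, M7=1 → Y1=0, Y2=1. Observed Y1=1, Y2=1.
  M1 stuck-at-0: output Y1=1, Y2=1 ✓
  M1 stuck-at-1: output Y1=0, Y2=1 ✗
  M2 stuck-at-0: output Y1=1, Y2=1 ✓
  M2 stuck-at-1: output Y1=0, Y2=1 ✗
  M3 stuck-at-0: output Y1=0, Y2=1 ✗
  M3 stuck-at-1: output Y1=0, Y2=1 ✗
  M4 stuck-at-0: output Y1=1, Y2=1 ✓
  M4 stuck-at-1: output Y1=0, Y2=1 ✗
  M5 stuck-at-0: output Y1=0, Y2=1 ✗
  M5 stuck-at-1: output Y1=1, Y2=1 ✓
  M6 stuck-at-0: output Y1=0, Y2=0 ✗
  M6 stuck-at-1: output Y1=0, Y2=1 ✗
  M7 stuck-at-0: output Y1=0, Y2=0 ✗
  M7 stuck-at-1: output Y1=0, Y2=1 ✗
Consistent faults: {M1 stuck-at-0, M2 stuck-at-0, M4 stuck-at-0, M5 stuck-at-1} — 4 in all.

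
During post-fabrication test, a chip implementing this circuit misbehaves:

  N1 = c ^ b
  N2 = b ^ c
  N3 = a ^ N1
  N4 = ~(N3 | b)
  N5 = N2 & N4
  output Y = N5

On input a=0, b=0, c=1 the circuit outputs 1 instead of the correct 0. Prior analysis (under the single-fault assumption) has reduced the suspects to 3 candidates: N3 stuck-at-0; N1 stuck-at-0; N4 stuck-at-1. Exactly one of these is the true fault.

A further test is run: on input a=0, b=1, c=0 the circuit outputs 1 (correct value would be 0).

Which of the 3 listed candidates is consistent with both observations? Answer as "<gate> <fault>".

N4 stuck-at-1

Evaluate each candidate on input a=0, b=1, c=0:
  N3 stuck-at-0: N1=1, N2=1, N3=0 [stuck-at-0], N4=0, N5=0 → 0 — eliminated
  N1 stuck-at-0: N1=0 [stuck-at-0], N2=1, N3=0, N4=0, N5=0 → 0 — eliminated
  N4 stuck-at-1: N1=1, N2=1, N3=1, N4=1 [stuck-at-1], N5=1 → 1 — matches
Only N4 stuck-at-1 reproduces the observed 1.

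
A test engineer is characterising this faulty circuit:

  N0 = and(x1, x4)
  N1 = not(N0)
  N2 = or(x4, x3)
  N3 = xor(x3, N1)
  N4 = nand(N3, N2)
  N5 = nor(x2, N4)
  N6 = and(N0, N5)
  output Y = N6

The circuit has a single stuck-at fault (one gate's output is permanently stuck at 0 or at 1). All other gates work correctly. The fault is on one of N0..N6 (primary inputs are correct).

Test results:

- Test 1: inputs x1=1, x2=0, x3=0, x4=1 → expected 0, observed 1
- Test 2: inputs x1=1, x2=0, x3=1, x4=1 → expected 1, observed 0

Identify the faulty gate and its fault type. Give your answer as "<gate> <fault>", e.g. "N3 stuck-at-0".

Fault-free values for test 1 (x1=1, x2=0, x3=0, x4=1): N0=1, N1=0, N2=1, N3=0, N4=1, N5=0, N6=0, giving Y=0. Observed 1.
Test 1: faults giving observed 1 are {N1 stuck-at-1, N3 stuck-at-1, N4 stuck-at-0, N5 stuck-at-1, N6 stuck-at-1}.
Test 2 (x1=1, x2=0, x3=1, x4=1): fault-free N0=1, N1=0, N2=1, N3=1, N4=0, N5=1, N6=1 → 1; observed 0. Eliminates N3 stuck-at-1, N4 stuck-at-0, N5 stuck-at-1, N6 stuck-at-1.
Only N1 stuck-at-1 is consistent with every test.

N1 stuck-at-1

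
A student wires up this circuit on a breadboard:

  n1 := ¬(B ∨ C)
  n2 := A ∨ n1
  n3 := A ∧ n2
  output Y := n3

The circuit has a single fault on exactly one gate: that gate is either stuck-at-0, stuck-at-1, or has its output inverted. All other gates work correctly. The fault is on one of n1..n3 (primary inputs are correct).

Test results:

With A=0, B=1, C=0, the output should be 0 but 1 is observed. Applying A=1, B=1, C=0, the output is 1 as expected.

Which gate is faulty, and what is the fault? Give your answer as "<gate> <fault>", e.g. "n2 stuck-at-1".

n3 stuck-at-1

Fault-free values for test 1 (A=0, B=1, C=0): n1=0, n2=0, n3=0, giving Y=0. Observed 1.
Test 1: faults giving observed 1 are {n3 stuck-at-1, n3 inverted output}.
Test 2 (A=1, B=1, C=0): fault-free n1=0, n2=1, n3=1 → 1; observed 1. Eliminates n3 inverted output.
Only n3 stuck-at-1 is consistent with every test.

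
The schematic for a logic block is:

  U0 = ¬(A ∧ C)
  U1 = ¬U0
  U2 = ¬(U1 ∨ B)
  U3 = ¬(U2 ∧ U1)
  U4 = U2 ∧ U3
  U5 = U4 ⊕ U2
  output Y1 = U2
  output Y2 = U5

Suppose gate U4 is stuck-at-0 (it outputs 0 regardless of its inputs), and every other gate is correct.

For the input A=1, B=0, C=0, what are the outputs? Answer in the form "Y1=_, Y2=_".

Propagate with U4 forced: U0=1, U1=0, U2=1, U3=1, U4=0 [stuck-at-0], U5=1.
So the outputs are Y1=1, Y2=1. (Without the fault they would be Y1=1, Y2=0.)

Y1=1, Y2=1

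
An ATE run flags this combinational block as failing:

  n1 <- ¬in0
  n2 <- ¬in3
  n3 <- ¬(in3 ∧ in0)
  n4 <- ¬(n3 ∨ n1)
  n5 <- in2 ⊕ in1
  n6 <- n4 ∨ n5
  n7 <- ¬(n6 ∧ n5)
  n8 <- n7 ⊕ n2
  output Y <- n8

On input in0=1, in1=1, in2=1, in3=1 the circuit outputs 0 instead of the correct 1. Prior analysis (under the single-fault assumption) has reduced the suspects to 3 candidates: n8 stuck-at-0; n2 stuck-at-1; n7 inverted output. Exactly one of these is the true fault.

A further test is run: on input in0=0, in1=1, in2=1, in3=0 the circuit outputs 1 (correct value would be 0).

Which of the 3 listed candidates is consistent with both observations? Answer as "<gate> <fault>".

n7 inverted output

Evaluate each candidate on input in0=0, in1=1, in2=1, in3=0:
  n8 stuck-at-0: n1=1, n2=1, n3=1, n4=0, n5=0, n6=0, n7=1, n8=0 [stuck-at-0] → 0 — eliminated
  n2 stuck-at-1: n1=1, n2=1 [stuck-at-1], n3=1, n4=0, n5=0, n6=0, n7=1, n8=0 → 0 — eliminated
  n7 inverted output: n1=1, n2=1, n3=1, n4=0, n5=0, n6=0, n7=0 [inverted output], n8=1 → 1 — matches
Only n7 inverted output reproduces the observed 1.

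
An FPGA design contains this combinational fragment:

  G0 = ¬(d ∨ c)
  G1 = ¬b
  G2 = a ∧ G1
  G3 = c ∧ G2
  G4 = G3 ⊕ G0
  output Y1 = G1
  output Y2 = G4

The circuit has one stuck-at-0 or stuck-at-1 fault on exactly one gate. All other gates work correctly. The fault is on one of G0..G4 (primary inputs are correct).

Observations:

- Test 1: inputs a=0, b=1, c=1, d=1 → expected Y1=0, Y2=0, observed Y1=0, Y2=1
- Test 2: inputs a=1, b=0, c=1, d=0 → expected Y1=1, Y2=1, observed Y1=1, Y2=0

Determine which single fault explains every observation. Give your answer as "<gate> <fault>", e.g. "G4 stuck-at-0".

G0 stuck-at-1

Fault-free values for test 1 (a=0, b=1, c=1, d=1): G0=0, G1=0, G2=0, G3=0, G4=0, giving Y1=0, Y2=0. Observed Y1=0, Y2=1.
Test 1: faults giving observed Y1=0, Y2=1 are {G0 stuck-at-1, G2 stuck-at-1, G3 stuck-at-1, G4 stuck-at-1}.
Test 2 (a=1, b=0, c=1, d=0): fault-free G0=0, G1=1, G2=1, G3=1, G4=1 → Y1=1, Y2=1; observed Y1=1, Y2=0. Eliminates G2 stuck-at-1, G3 stuck-at-1, G4 stuck-at-1.
Only G0 stuck-at-1 is consistent with every test.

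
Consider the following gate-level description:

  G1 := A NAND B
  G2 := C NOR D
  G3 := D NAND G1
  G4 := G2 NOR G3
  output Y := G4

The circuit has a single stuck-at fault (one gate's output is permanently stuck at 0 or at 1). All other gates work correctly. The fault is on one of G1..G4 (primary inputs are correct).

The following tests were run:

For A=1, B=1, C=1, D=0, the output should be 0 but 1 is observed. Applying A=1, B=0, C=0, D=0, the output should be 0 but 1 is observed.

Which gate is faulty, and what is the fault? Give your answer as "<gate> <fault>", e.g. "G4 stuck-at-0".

Fault-free values for test 1 (A=1, B=1, C=1, D=0): G1=0, G2=0, G3=1, G4=0, giving Y=0. Observed 1.
Test 1: faults giving observed 1 are {G3 stuck-at-0, G4 stuck-at-1}.
Test 2 (A=1, B=0, C=0, D=0): fault-free G1=1, G2=1, G3=1, G4=0 → 0; observed 1. Eliminates G3 stuck-at-0.
Only G4 stuck-at-1 is consistent with every test.

G4 stuck-at-1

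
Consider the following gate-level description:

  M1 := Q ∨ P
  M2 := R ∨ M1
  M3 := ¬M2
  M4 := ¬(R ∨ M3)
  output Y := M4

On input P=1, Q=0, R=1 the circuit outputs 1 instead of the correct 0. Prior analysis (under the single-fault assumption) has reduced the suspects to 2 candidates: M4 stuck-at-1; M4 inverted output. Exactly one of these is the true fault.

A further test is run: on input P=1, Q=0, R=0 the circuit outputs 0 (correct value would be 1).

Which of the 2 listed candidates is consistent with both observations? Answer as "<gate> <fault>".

M4 inverted output

Evaluate each candidate on input P=1, Q=0, R=0:
  M4 stuck-at-1: M1=1, M2=1, M3=0, M4=1 [stuck-at-1] → 1 — eliminated
  M4 inverted output: M1=1, M2=1, M3=0, M4=0 [inverted output] → 0 — matches
Only M4 inverted output reproduces the observed 0.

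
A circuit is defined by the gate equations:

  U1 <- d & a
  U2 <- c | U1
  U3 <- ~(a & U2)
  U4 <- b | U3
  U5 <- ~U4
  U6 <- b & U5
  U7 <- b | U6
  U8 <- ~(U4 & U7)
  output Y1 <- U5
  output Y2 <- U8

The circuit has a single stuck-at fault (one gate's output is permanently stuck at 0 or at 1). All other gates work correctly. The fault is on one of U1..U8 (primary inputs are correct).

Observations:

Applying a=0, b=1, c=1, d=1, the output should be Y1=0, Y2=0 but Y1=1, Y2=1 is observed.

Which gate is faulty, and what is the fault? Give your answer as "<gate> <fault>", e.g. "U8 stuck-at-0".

Fault-free values for test 1 (a=0, b=1, c=1, d=1): U1=0, U2=1, U3=1, U4=1, U5=0, U6=0, U7=1, U8=0, giving Y1=0, Y2=0. Observed Y1=1, Y2=1.
Test 1: faults giving observed Y1=1, Y2=1 are {U4 stuck-at-0}.
Only U4 stuck-at-0 is consistent with every test.

U4 stuck-at-0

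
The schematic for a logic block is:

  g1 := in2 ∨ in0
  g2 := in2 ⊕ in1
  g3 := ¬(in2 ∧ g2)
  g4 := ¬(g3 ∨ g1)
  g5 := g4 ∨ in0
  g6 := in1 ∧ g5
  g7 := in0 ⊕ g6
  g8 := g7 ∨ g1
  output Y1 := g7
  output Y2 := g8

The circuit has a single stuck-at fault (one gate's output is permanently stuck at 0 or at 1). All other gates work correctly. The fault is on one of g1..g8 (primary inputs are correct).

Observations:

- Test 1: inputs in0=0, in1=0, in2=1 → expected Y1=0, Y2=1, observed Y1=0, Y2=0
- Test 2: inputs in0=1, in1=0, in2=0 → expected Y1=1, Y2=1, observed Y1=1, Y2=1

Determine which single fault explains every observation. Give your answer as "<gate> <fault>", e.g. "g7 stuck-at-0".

Fault-free values for test 1 (in0=0, in1=0, in2=1): g1=1, g2=1, g3=0, g4=0, g5=0, g6=0, g7=0, g8=1, giving Y1=0, Y2=1. Observed Y1=0, Y2=0.
Test 1: faults giving observed Y1=0, Y2=0 are {g1 stuck-at-0, g8 stuck-at-0}.
Test 2 (in0=1, in1=0, in2=0): fault-free g1=1, g2=0, g3=1, g4=0, g5=1, g6=0, g7=1, g8=1 → Y1=1, Y2=1; observed Y1=1, Y2=1. Eliminates g8 stuck-at-0.
Only g1 stuck-at-0 is consistent with every test.

g1 stuck-at-0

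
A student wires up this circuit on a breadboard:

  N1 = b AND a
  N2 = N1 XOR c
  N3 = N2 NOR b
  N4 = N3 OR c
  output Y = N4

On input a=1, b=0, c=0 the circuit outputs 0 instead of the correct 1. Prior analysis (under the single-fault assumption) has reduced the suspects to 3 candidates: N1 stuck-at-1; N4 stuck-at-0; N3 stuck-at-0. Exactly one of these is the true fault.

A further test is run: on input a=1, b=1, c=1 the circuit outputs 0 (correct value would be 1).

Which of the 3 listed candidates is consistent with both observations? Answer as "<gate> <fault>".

Evaluate each candidate on input a=1, b=1, c=1:
  N1 stuck-at-1: N1=1 [stuck-at-1], N2=0, N3=0, N4=1 → 1 — eliminated
  N4 stuck-at-0: N1=1, N2=0, N3=0, N4=0 [stuck-at-0] → 0 — matches
  N3 stuck-at-0: N1=1, N2=0, N3=0 [stuck-at-0], N4=1 → 1 — eliminated
Only N4 stuck-at-0 reproduces the observed 0.

N4 stuck-at-0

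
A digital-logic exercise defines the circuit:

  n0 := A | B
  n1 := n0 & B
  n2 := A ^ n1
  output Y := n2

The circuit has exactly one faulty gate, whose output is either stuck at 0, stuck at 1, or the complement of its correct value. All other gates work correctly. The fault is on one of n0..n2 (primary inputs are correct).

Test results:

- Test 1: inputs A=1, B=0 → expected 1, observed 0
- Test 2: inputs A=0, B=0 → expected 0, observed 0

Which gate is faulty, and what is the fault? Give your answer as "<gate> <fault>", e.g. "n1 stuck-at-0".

n2 stuck-at-0

Fault-free values for test 1 (A=1, B=0): n0=1, n1=0, n2=1, giving Y=1. Observed 0.
Test 1: faults giving observed 0 are {n1 stuck-at-1, n1 inverted output, n2 stuck-at-0, n2 inverted output}.
Test 2 (A=0, B=0): fault-free n0=0, n1=0, n2=0 → 0; observed 0. Eliminates n1 stuck-at-1, n1 inverted output, n2 inverted output.
Only n2 stuck-at-0 is consistent with every test.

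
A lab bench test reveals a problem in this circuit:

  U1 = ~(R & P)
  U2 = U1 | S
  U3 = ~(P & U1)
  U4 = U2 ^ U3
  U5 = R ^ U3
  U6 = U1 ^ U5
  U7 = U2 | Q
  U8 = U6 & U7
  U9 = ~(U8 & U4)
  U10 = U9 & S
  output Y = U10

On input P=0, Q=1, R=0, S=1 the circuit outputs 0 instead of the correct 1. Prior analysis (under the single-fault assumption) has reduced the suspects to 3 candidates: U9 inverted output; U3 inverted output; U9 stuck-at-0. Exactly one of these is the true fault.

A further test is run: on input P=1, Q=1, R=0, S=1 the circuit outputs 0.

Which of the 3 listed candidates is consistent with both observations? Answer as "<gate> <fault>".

Evaluate each candidate on input P=1, Q=1, R=0, S=1:
  U9 inverted output: U1=1, U2=1, U3=0, U4=1, U5=0, U6=1, U7=1, U8=1, U9=1 [inverted output], U10=1 → 1 — eliminated
  U3 inverted output: U1=1, U2=1, U3=1 [inverted output], U4=0, U5=1, U6=0, U7=1, U8=0, U9=1, U10=1 → 1 — eliminated
  U9 stuck-at-0: U1=1, U2=1, U3=0, U4=1, U5=0, U6=1, U7=1, U8=1, U9=0 [stuck-at-0], U10=0 → 0 — matches
Only U9 stuck-at-0 reproduces the observed 0.

U9 stuck-at-0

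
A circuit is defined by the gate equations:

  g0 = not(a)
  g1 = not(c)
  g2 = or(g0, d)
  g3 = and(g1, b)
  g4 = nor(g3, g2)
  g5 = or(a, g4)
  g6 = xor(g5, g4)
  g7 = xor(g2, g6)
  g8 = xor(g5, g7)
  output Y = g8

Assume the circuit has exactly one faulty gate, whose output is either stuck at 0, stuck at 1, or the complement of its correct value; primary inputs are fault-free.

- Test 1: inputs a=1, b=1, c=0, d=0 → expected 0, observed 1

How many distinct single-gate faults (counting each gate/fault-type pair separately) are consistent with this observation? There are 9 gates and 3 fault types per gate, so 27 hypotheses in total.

16

Fault-free: g0=0, g1=1, g2=0, g3=1, g4=0, g5=1, g6=1, g7=1, g8=0 → 0. Observed 1.
  g0: stuck-at-1, inverted output ✓; others ✗
  g1: stuck-at-0, inverted output ✓; others ✗
  g2: stuck-at-1, inverted output ✓; others ✗
  g3: stuck-at-0, inverted output ✓; others ✗
  g4: stuck-at-1, inverted output ✓; others ✗
  g5: none of the 3 fault types match ✗
  g6: stuck-at-0, inverted output ✓; others ✗
  g7: stuck-at-0, inverted output ✓; others ✗
  g8: stuck-at-1, inverted output ✓; others ✗
Consistent faults: {g0 stuck-at-1, g0 inverted output, g1 stuck-at-0, g1 inverted output, g2 stuck-at-1, g2 inverted output, g3 stuck-at-0, g3 inverted output, g4 stuck-at-1, g4 inverted output, g6 stuck-at-0, g6 inverted output, g7 stuck-at-0, g7 inverted output, g8 stuck-at-1, g8 inverted output} — 16 in all.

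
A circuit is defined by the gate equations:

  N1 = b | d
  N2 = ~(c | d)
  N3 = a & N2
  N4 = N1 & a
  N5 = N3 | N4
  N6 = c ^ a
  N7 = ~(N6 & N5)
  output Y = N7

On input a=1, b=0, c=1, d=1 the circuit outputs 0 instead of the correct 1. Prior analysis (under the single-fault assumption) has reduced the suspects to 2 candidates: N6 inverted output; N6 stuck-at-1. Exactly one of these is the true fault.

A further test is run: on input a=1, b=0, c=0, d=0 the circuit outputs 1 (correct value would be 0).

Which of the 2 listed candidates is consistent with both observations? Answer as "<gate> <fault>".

N6 inverted output

Evaluate each candidate on input a=1, b=0, c=0, d=0:
  N6 inverted output: N1=0, N2=1, N3=1, N4=0, N5=1, N6=0 [inverted output], N7=1 → 1 — matches
  N6 stuck-at-1: N1=0, N2=1, N3=1, N4=0, N5=1, N6=1 [stuck-at-1], N7=0 → 0 — eliminated
Only N6 inverted output reproduces the observed 1.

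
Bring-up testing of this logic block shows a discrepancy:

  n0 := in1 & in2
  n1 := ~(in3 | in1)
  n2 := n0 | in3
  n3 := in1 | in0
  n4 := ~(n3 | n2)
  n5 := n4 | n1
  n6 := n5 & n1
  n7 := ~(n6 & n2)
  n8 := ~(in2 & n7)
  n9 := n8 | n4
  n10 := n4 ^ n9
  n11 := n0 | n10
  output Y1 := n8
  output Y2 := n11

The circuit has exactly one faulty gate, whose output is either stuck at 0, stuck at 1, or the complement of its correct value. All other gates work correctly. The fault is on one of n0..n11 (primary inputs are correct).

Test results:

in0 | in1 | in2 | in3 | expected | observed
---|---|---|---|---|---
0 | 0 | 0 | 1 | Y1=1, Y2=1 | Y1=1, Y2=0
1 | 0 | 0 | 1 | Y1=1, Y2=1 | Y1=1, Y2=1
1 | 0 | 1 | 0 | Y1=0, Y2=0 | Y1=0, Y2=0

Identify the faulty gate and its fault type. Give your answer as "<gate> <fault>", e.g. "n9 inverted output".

Fault-free values for test 1 (in0=0, in1=0, in2=0, in3=1): n0=0, n1=0, n2=1, n3=0, n4=0, n5=0, n6=0, n7=1, n8=1, n9=1, n10=1, n11=1, giving Y1=1, Y2=1. Observed Y1=1, Y2=0.
Test 1: faults giving observed Y1=1, Y2=0 are {n2 stuck-at-0, n2 inverted output, n4 stuck-at-1, n4 inverted output, n9 stuck-at-0, n9 inverted output, n10 stuck-at-0, n10 inverted output, n11 stuck-at-0, n11 inverted output}.
Test 2 (in0=1, in1=0, in2=0, in3=1): fault-free n0=0, n1=0, n2=1, n3=1, n4=0, n5=0, n6=0, n7=1, n8=1, n9=1, n10=1, n11=1 → Y1=1, Y2=1; observed Y1=1, Y2=1. Eliminates n4 stuck-at-1, n4 inverted output, n9 stuck-at-0, n9 inverted output, n10 stuck-at-0, n10 inverted output, n11 stuck-at-0, n11 inverted output.
Test 3 (in0=1, in1=0, in2=1, in3=0): fault-free n0=0, n1=1, n2=0, n3=1, n4=0, n5=1, n6=1, n7=1, n8=0, n9=0, n10=0, n11=0 → Y1=0, Y2=0; observed Y1=0, Y2=0. Eliminates n2 inverted output.
Only n2 stuck-at-0 is consistent with every test.

n2 stuck-at-0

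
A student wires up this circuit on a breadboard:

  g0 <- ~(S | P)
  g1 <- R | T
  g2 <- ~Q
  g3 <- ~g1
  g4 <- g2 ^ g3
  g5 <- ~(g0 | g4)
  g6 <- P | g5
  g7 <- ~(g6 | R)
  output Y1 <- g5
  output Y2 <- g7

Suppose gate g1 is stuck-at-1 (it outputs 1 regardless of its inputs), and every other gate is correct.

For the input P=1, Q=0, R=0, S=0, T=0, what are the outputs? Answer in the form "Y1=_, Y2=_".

Y1=0, Y2=0

Propagate with g1 forced: g0=0, g1=1 [stuck-at-1], g2=1, g3=0, g4=1, g5=0, g6=1, g7=0.
So the outputs are Y1=0, Y2=0. (Without the fault they would be Y1=1, Y2=0.)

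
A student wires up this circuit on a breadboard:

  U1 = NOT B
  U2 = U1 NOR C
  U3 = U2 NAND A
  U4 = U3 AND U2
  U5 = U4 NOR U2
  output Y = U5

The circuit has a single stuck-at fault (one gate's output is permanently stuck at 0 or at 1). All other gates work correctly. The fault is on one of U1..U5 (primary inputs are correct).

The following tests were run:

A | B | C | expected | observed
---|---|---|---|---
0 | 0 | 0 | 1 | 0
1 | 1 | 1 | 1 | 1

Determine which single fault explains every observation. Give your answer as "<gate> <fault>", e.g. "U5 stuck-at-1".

Fault-free values for test 1 (A=0, B=0, C=0): U1=1, U2=0, U3=1, U4=0, U5=1, giving Y=1. Observed 0.
Test 1: faults giving observed 0 are {U1 stuck-at-0, U2 stuck-at-1, U4 stuck-at-1, U5 stuck-at-0}.
Test 2 (A=1, B=1, C=1): fault-free U1=0, U2=0, U3=1, U4=0, U5=1 → 1; observed 1. Eliminates U2 stuck-at-1, U4 stuck-at-1, U5 stuck-at-0.
Only U1 stuck-at-0 is consistent with every test.

U1 stuck-at-0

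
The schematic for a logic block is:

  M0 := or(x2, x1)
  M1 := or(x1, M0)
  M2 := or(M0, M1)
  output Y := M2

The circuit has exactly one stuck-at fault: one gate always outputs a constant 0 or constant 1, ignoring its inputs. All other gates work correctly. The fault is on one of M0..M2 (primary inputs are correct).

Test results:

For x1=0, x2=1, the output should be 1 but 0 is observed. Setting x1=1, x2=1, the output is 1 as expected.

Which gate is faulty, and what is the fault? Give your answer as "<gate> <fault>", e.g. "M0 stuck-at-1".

Fault-free values for test 1 (x1=0, x2=1): M0=1, M1=1, M2=1, giving Y=1. Observed 0.
Test 1: faults giving observed 0 are {M0 stuck-at-0, M2 stuck-at-0}.
Test 2 (x1=1, x2=1): fault-free M0=1, M1=1, M2=1 → 1; observed 1. Eliminates M2 stuck-at-0.
Only M0 stuck-at-0 is consistent with every test.

M0 stuck-at-0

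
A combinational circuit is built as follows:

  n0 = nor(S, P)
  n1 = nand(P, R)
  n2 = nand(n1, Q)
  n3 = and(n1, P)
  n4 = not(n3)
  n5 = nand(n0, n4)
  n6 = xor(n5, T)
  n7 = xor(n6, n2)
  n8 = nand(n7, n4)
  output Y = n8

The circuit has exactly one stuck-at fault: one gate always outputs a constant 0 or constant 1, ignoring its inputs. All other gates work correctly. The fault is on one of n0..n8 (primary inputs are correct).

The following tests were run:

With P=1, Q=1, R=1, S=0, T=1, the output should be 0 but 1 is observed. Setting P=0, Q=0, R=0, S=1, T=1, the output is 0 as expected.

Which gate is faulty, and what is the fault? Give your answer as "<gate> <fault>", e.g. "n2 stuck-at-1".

Fault-free values for test 1 (P=1, Q=1, R=1, S=0, T=1): n0=0, n1=0, n2=1, n3=0, n4=1, n5=1, n6=0, n7=1, n8=0, giving Y=0. Observed 1.
Test 1: faults giving observed 1 are {n0 stuck-at-1, n1 stuck-at-1, n2 stuck-at-0, n3 stuck-at-1, n4 stuck-at-0, n5 stuck-at-0, n6 stuck-at-1, n7 stuck-at-0, n8 stuck-at-1}.
Test 2 (P=0, Q=0, R=0, S=1, T=1): fault-free n0=0, n1=1, n2=1, n3=0, n4=1, n5=1, n6=0, n7=1, n8=0 → 0; observed 0. Eliminates n0 stuck-at-1, n2 stuck-at-0, n3 stuck-at-1, n4 stuck-at-0, n5 stuck-at-0, n6 stuck-at-1, n7 stuck-at-0, n8 stuck-at-1.
Only n1 stuck-at-1 is consistent with every test.

n1 stuck-at-1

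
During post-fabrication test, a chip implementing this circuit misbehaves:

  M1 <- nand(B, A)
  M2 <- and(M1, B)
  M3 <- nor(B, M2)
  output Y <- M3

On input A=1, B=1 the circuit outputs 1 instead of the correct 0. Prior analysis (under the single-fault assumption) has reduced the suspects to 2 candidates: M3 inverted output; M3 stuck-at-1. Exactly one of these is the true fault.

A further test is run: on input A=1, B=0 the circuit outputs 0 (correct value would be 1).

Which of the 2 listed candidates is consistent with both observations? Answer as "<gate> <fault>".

Evaluate each candidate on input A=1, B=0:
  M3 inverted output: M1=1, M2=0, M3=0 [inverted output] → 0 — matches
  M3 stuck-at-1: M1=1, M2=0, M3=1 [stuck-at-1] → 1 — eliminated
Only M3 inverted output reproduces the observed 0.

M3 inverted output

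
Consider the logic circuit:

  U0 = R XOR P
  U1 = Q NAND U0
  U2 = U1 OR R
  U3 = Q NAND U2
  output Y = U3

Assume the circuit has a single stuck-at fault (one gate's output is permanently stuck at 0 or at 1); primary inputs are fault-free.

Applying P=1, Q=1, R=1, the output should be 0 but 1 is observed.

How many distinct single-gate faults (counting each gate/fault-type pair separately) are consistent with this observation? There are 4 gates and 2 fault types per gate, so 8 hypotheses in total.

Fault-free: U0=0, U1=1, U2=1, U3=0 → 0. Observed 1.
  U0 stuck-at-0: output 0 ✗
  U0 stuck-at-1: output 0 ✗
  U1 stuck-at-0: output 0 ✗
  U1 stuck-at-1: output 0 ✗
  U2 stuck-at-0: output 1 ✓
  U2 stuck-at-1: output 0 ✗
  U3 stuck-at-0: output 0 ✗
  U3 stuck-at-1: output 1 ✓
Consistent faults: {U2 stuck-at-0, U3 stuck-at-1} — 2 in all.

2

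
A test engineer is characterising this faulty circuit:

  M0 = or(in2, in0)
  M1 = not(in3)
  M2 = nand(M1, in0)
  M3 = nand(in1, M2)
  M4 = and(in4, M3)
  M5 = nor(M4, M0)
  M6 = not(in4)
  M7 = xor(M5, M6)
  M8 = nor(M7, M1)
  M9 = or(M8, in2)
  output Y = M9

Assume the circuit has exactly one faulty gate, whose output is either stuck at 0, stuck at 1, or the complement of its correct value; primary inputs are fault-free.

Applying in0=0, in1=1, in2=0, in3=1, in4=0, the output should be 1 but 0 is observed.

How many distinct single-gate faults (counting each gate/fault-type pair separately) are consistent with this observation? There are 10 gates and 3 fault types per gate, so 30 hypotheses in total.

16

Fault-free: M0=0, M1=0, M2=1, M3=0, M4=0, M5=1, M6=1, M7=0, M8=1, M9=1 → 1. Observed 0.
  M0: stuck-at-1, inverted output ✓; others ✗
  M1: stuck-at-1, inverted output ✓; others ✗
  M2: none of the 3 fault types match ✗
  M3: none of the 3 fault types match ✗
  M4: stuck-at-1, inverted output ✓; others ✗
  M5: stuck-at-0, inverted output ✓; others ✗
  M6: stuck-at-0, inverted output ✓; others ✗
  M7: stuck-at-1, inverted output ✓; others ✗
  M8: stuck-at-0, inverted output ✓; others ✗
  M9: stuck-at-0, inverted output ✓; others ✗
Consistent faults: {M0 stuck-at-1, M0 inverted output, M1 stuck-at-1, M1 inverted output, M4 stuck-at-1, M4 inverted output, M5 stuck-at-0, M5 inverted output, M6 stuck-at-0, M6 inverted output, M7 stuck-at-1, M7 inverted output, M8 stuck-at-0, M8 inverted output, M9 stuck-at-0, M9 inverted output} — 16 in all.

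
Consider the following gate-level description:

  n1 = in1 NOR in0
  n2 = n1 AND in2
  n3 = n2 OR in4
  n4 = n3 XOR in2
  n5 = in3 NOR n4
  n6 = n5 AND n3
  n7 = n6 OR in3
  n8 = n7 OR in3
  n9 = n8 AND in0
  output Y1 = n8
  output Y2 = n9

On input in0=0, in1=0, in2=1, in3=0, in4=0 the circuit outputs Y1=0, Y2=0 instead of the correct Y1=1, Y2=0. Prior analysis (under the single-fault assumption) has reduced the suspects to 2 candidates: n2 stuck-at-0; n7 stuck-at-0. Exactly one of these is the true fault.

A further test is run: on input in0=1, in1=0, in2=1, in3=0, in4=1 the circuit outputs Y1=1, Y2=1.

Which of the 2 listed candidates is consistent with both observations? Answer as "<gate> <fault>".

Evaluate each candidate on input in0=1, in1=0, in2=1, in3=0, in4=1:
  n2 stuck-at-0: n1=0, n2=0 [stuck-at-0], n3=1, n4=0, n5=1, n6=1, n7=1, n8=1, n9=1 → Y1=1, Y2=1 — matches
  n7 stuck-at-0: n1=0, n2=0, n3=1, n4=0, n5=1, n6=1, n7=0 [stuck-at-0], n8=0, n9=0 → Y1=0, Y2=0 — eliminated
Only n2 stuck-at-0 reproduces the observed Y1=1, Y2=1.

n2 stuck-at-0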